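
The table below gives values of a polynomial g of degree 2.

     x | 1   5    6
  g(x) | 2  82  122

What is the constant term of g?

Write g(x) = ax^2 + bx + c. Substituting each data point gives a linear system:
  a + b + c = 2
  25a + 5b + c = 82
  36a + 6b + c = 122
Solving the system yields a = 4, b = -4, c = 2.
So g(x) = 4x^2 - 4x + 2.
The constant term is 2.

2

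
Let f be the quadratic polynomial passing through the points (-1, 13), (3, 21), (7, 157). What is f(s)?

Using the Lagrange interpolation formula with nodes -1, 3, 7:
  L_0(s) = (s - 3)(s - 7) / 32
  L_1(s) = (s + 1)(s - 7) / -16
  L_2(s) = (s + 1)(s - 3) / 32
Then f(s) = 13·L_0(s) + 21·L_1(s) + 157·L_2(s).
Expanding and collecting terms gives f(s) = 4s^2 - 6s + 3.
Check: f(3) = 21. ✓

f(s) = 4s^2 - 6s + 3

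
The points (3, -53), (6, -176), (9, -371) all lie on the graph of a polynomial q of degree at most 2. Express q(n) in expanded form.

Using the Lagrange interpolation formula with nodes 3, 6, 9:
  L_0(n) = (n - 6)(n - 9) / 18
  L_1(n) = (n - 3)(n - 9) / -9
  L_2(n) = (n - 3)(n - 6) / 18
Then q(n) = -53·L_0(n) - 176·L_1(n) - 371·L_2(n).
Expanding and collecting terms gives q(n) = -4n^2 - 5n - 2.
Check: q(3) = -53. ✓

q(n) = -4n^2 - 5n - 2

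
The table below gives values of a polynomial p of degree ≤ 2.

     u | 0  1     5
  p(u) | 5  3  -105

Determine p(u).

p(u) = -5u^2 + 3u + 5

Using the Lagrange interpolation formula with nodes 0, 1, 5:
  L_0(u) = (u - 1)(u - 5) / 5
  L_1(u) = u(u - 5) / -4
  L_2(u) = u(u - 1) / 20
Then p(u) = 5·L_0(u) + 3·L_1(u) - 105·L_2(u).
Expanding and collecting terms gives p(u) = -5u^2 + 3u + 5.
Check: p(5) = -105. ✓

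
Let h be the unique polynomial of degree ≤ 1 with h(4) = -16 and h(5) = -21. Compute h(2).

Write h(n) = an + b. Substituting each data point gives a linear system:
  4a + b = -16
  5a + b = -21
Solving the system yields a = -5, b = 4.
So h(n) = -5n + 4.
Then h(2) = -6.

-6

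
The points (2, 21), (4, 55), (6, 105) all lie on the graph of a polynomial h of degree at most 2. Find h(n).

Using the Lagrange interpolation formula with nodes 2, 4, 6:
  L_0(n) = (n - 4)(n - 6) / 8
  L_1(n) = (n - 2)(n - 6) / -4
  L_2(n) = (n - 2)(n - 4) / 8
Then h(n) = 21·L_0(n) + 55·L_1(n) + 105·L_2(n).
Expanding and collecting terms gives h(n) = 2n^2 + 5n + 3.
Check: h(4) = 55. ✓

h(n) = 2n^2 + 5n + 3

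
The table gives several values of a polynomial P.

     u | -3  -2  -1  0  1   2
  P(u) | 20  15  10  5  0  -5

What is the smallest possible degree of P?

1

Forward differences of the values at u = -3, -2, -1, 0, 1, 2:
  P  : 20  15  10  5  0  -5
  Δ  : -5  -5  -5  -5  -5
  Δ^2: 0  0  0  0
  Δ^3: 0  0  0
  Δ^4: 0  0
  Δ^5: 0
The first differences are constant (-5) and nonzero, while all higher differences vanish, so the minimal degree is 1.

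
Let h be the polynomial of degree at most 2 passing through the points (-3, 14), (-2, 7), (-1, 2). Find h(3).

Write h(s) = as^2 + bs + c. Substituting each data point gives a linear system:
  9a - 3b + c = 14
  4a - 2b + c = 7
  a - b + c = 2
Solving the system yields a = 1, b = -2, c = -1.
So h(s) = s^2 - 2s - 1.
Then h(3) = 2.

2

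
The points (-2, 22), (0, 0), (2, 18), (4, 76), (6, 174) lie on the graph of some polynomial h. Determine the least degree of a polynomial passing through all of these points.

2

Forward differences of the values at t = -2, 0, 2, 4, 6:
  h  : 22  0  18  76  174
  Δ  : -22  18  58  98
  Δ^2: 40  40  40
  Δ^3: 0  0
  Δ^4: 0
The second differences are constant (40) and nonzero, while all higher differences vanish, so the minimal degree is 2.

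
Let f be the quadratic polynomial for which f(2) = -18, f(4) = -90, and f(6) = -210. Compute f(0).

6

Write f(t) = at^2 + bt + c. Substituting each data point gives a linear system:
  4a + 2b + c = -18
  16a + 4b + c = -90
  36a + 6b + c = -210
Solving the system yields a = -6, b = 0, c = 6.
So f(t) = -6t² + 6.
Then f(0) = 6.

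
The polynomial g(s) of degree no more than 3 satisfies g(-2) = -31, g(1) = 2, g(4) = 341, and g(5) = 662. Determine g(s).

Write g(s) = as^3 + bs^2 + cs + d. Substituting each data point gives a linear system:
  -8a + 4b - 2c + d = -31
  a + b + c + d = 2
  64a + 16b + 4c + d = 341
  125a + 25b + 5c + d = 662
Solving the system yields a = 5, b = 2, c = -2, d = -3.
So g(s) = 5s³ + 2s² - 2s - 3.
Check: g(-2) = -31. ✓

g(s) = 5s^3 + 2s^2 - 2s - 3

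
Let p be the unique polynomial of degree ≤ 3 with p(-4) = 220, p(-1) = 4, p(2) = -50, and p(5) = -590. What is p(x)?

Using the Lagrange interpolation formula with nodes -4, -1, 2, 5:
  L_0(x) = (x + 1)(x - 2)(x - 5) / -162
  L_1(x) = (x + 4)(x - 2)(x - 5) / 54
  L_2(x) = (x + 4)(x + 1)(x - 5) / -54
  L_3(x) = (x + 4)(x + 1)(x - 2) / 162
Then p(x) = 220·L_0(x) + 4·L_1(x) - 50·L_2(x) - 590·L_3(x).
Expanding and collecting terms gives p(x) = -4x³ - 3x² - 3x.
Check: p(2) = -50. ✓

p(x) = -4x^3 - 3x^2 - 3x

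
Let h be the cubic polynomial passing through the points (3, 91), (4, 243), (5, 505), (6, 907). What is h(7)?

Forward differences of the values at s = 3, 4, 5, 6:
  h  : 91  243  505  907
  Δ  : 152  262  402
  Δ^2: 110  140
  Δ^3: 30
The third differences are constant, confirming degree 3.
Interpolating (Newton forward form) and evaluating at s = 7 gives h(7) = 1479.

1479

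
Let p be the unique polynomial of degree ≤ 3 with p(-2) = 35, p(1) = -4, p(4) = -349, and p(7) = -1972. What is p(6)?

-1229

Forward differences of the values at u = -2, 1, 4, 7:
  p  : 35  -4  -349  -1972
  Δ  : -39  -345  -1623
  Δ^2: -306  -1278
  Δ^3: -972
The third differences are constant, confirming degree 3.
Interpolating (Newton forward form) and evaluating at u = 6 gives p(6) = -1229.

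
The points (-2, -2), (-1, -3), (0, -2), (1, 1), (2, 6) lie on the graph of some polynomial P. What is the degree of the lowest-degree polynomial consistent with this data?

Forward differences of the values at s = -2, -1, 0, 1, 2:
  P  : -2  -3  -2  1  6
  Δ  : -1  1  3  5
  Δ^2: 2  2  2
  Δ^3: 0  0
  Δ^4: 0
The second differences are constant (2) and nonzero, while all higher differences vanish, so the minimal degree is 2.

2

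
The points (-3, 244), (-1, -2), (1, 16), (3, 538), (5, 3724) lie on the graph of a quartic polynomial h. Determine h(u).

Write h(u) = au^4 + bu^3 + cu^2 + du + e. Substituting each data point gives a linear system:
  81a - 27b + 9c - 3d + e = 244
  a - b + c - d + e = -2
  a + b + c + d + e = 16
  81a + 27b + 9c + 3d + e = 538
  625a + 125b + 25c + 5d + e = 3724
Solving the system yields a = 5, b = 5, c = -2, d = 4, e = 4.
So h(u) = 5u^4 + 5u^3 - 2u^2 + 4u + 4.
Check: h(-1) = -2. ✓

h(u) = 5u^4 + 5u^3 - 2u^2 + 4u + 4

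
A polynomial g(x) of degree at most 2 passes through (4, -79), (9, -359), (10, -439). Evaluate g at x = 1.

Write g(x) = ax^2 + bx + c. Substituting each data point gives a linear system:
  16a + 4b + c = -79
  81a + 9b + c = -359
  100a + 10b + c = -439
Solving the system yields a = -4, b = -4, c = 1.
So g(x) = -4x² - 4x + 1.
Then g(1) = -7.

-7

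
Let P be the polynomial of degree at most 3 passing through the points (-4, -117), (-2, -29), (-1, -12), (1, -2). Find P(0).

Write P(u) = au^3 + bu^2 + cu + d. Substituting each data point gives a linear system:
  -64a + 16b - 4c + d = -117
  -8a + 4b - 2c + d = -29
  -a + b - c + d = -12
  a + b + c + d = -2
Solving the system yields a = 1, b = -2, c = 4, d = -5.
So P(u) = u³ - 2u² + 4u - 5.
Then P(0) = -5.

-5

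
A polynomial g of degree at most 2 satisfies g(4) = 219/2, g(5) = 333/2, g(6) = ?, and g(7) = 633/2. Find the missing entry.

471/2

The 3 known points determine the degree-2 polynomial uniquely.
Write g(t) = at^2 + bt + c. Substituting each data point gives a linear system:
  16a + 4b + c = 219/2
  25a + 5b + c = 333/2
  49a + 7b + c = 633/2
Solving the system yields a = 6, b = 3, c = 3/2.
So g(t) = 6t^2 + 3t + 3/2.
Then g(6) = 471/2.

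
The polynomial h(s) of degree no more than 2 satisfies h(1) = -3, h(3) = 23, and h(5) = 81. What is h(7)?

171

Using the Lagrange interpolation formula with nodes 1, 3, 5:
  L_0(s) = (s - 3)(s - 5) / 8
  L_1(s) = (s - 1)(s - 5) / -4
  L_2(s) = (s - 1)(s - 3) / 8
Then h(s) = -3·L_0(s) + 23·L_1(s) + 81·L_2(s).
Expanding and collecting terms gives h(s) = 4s^2 - 3s - 4.
Evaluating at s = 7: h(7) = 171.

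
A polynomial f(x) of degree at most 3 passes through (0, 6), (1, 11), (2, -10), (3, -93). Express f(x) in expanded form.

Write f(x) = ax^3 + bx^2 + cx + d. Substituting each data point gives a linear system:
  d = 6
  a + b + c + d = 11
  8a + 4b + 2c + d = -10
  27a + 9b + 3c + d = -93
Solving the system yields a = -6, b = 5, c = 6, d = 6.
So f(x) = -6x^3 + 5x^2 + 6x + 6.
Check: f(3) = -93. ✓

f(x) = -6x^3 + 5x^2 + 6x + 6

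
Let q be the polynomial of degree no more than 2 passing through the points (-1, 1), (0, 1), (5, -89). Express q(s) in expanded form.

q(s) = -3s^2 - 3s + 1

Write q(s) = as^2 + bs + c. Substituting each data point gives a linear system:
  a - b + c = 1
  c = 1
  25a + 5b + c = -89
Solving the system yields a = -3, b = -3, c = 1.
So q(s) = -3s² - 3s + 1.
Check: q(5) = -89. ✓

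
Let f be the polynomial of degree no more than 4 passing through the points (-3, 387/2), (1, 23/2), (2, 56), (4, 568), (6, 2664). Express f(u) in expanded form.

Write f(u) = au^4 + bu^3 + cu^2 + du + e. Substituting each data point gives a linear system:
  81a - 27b + 9c - 3d + e = 387/2
  a + b + c + d + e = 23/2
  16a + 8b + 4c + 2d + e = 56
  256a + 64b + 16c + 4d + e = 568
  1296a + 216b + 36c + 6d + e = 2664
Solving the system yields a = 2, b = -1/2, c = 4, d = 6, e = 0.
So f(u) = 2u^4 - (1/2)u^3 + 4u^2 + 6u.
Check: f(4) = 568. ✓

f(u) = 2u^4 - (1/2)u^3 + 4u^2 + 6u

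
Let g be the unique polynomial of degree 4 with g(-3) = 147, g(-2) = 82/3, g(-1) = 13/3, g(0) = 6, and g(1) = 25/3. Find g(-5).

Write g(s) = as^4 + bs^3 + cs^2 + ds + e. Substituting each data point gives a linear system:
  81a - 27b + 9c - 3d + e = 147
  16a - 8b + 4c - 2d + e = 82/3
  a - b + c - d + e = 13/3
  e = 6
  a + b + c + d + e = 25/3
Solving the system yields a = 2, b = 0, c = -5/3, d = 2, e = 6.
So g(s) = 2s⁴ - (5/3)s² + 2s + 6.
Then g(-5) = 3613/3.

3613/3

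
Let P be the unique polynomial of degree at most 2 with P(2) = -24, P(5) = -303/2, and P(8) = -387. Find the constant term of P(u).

Write P(u) = au^2 + bu + c. Substituting each data point gives a linear system:
  4a + 2b + c = -24
  25a + 5b + c = -303/2
  64a + 8b + c = -387
Solving the system yields a = -6, b = -1/2, c = 1.
So P(u) = -6u^2 - (1/2)u + 1.
The constant term is 1.

1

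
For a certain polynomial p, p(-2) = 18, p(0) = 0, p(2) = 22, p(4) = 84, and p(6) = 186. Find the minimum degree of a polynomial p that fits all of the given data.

2

Forward differences of the values at s = -2, 0, 2, 4, 6:
  p  : 18  0  22  84  186
  Δ  : -18  22  62  102
  Δ^2: 40  40  40
  Δ^3: 0  0
  Δ^4: 0
The second differences are constant (40) and nonzero, while all higher differences vanish, so the minimal degree is 2.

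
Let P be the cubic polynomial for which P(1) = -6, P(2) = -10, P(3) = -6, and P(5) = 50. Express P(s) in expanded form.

P(s) = s^3 - 2s^2 - 5s

Write P(s) = as^3 + bs^2 + cs + d. Substituting each data point gives a linear system:
  a + b + c + d = -6
  8a + 4b + 2c + d = -10
  27a + 9b + 3c + d = -6
  125a + 25b + 5c + d = 50
Solving the system yields a = 1, b = -2, c = -5, d = 0.
So P(s) = s³ - 2s² - 5s.
Check: P(5) = 50. ✓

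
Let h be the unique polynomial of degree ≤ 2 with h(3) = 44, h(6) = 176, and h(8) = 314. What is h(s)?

h(s) = 5s^2 - s + 2

Write h(s) = as^2 + bs + c. Substituting each data point gives a linear system:
  9a + 3b + c = 44
  36a + 6b + c = 176
  64a + 8b + c = 314
Solving the system yields a = 5, b = -1, c = 2.
So h(s) = 5s^2 - s + 2.
Check: h(6) = 176. ✓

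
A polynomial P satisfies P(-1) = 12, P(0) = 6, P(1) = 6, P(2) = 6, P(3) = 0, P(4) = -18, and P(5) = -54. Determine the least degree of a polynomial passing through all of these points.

3

Forward differences of the values at s = -1, 0, 1, 2, 3, 4, 5:
  P  : 12  6  6  6  0  -18  -54
  Δ  : -6  0  0  -6  -18  -36
  Δ^2: 6  0  -6  -12  -18
  Δ^3: -6  -6  -6  -6
  Δ^4: 0  0  0
  Δ^5: 0  0
  Δ^6: 0
The third differences are constant (-6) and nonzero, while all higher differences vanish, so the minimal degree is 3.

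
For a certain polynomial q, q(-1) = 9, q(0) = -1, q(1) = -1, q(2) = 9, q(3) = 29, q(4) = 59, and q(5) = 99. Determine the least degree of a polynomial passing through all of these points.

Forward differences of the values at n = -1, 0, 1, 2, 3, 4, 5:
  q  : 9  -1  -1  9  29  59  99
  Δ  : -10  0  10  20  30  40
  Δ^2: 10  10  10  10  10
  Δ^3: 0  0  0  0
  Δ^4: 0  0  0
  Δ^5: 0  0
  Δ^6: 0
The second differences are constant (10) and nonzero, while all higher differences vanish, so the minimal degree is 2.

2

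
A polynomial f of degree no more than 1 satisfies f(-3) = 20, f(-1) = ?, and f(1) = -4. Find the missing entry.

8

On equispaced nodes a degree-1 polynomial has vanishing second forward difference, so
  f(-3) - 2·f(-1) + f(1) = 0.
Substituting the known values and solving for f(-1):
  -2·f(-1) = -16
  f(-1) = 8.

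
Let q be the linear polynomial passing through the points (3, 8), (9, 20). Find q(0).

Write q(t) = at + b. Substituting each data point gives a linear system:
  3a + b = 8
  9a + b = 20
Solving the system yields a = 2, b = 2.
So q(t) = 2t + 2.
Then q(0) = 2.

2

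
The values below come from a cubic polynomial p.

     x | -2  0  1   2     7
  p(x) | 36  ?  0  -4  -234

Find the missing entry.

The 4 known points determine the degree-3 polynomial uniquely.
Write p(x) = ax^3 + bx^2 + cx + d. Substituting each data point gives a linear system:
  -8a + 4b - 2c + d = 36
  a + b + c + d = 0
  8a + 4b + 2c + d = -4
  343a + 49b + 7c + d = -234
Solving the system yields a = -1, b = 3, c = -6, d = 4.
So p(x) = -x³ + 3x² - 6x + 4.
Then p(0) = 4.

4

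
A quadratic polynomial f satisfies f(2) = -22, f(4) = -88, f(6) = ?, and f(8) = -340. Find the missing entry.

-194

The 3 known points determine the degree-2 polynomial uniquely.
Write f(u) = au^2 + bu + c. Substituting each data point gives a linear system:
  4a + 2b + c = -22
  16a + 4b + c = -88
  64a + 8b + c = -340
Solving the system yields a = -5, b = -3, c = 4.
So f(u) = -5u^2 - 3u + 4.
Then f(6) = -194.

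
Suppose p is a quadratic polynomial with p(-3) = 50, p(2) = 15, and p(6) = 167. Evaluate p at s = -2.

23

Write p(s) = as^2 + bs + c. Substituting each data point gives a linear system:
  9a - 3b + c = 50
  4a + 2b + c = 15
  36a + 6b + c = 167
Solving the system yields a = 5, b = -2, c = -1.
So p(s) = 5s^2 - 2s - 1.
Then p(-2) = 23.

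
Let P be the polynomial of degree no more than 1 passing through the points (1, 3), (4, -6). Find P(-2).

Using the Lagrange interpolation formula with nodes 1, 4:
  L_0(s) = (s - 4) / -3
  L_1(s) = (s - 1) / 3
Then P(s) = 3·L_0(s) - 6·L_1(s).
Expanding and collecting terms gives P(s) = -3s + 6.
Evaluating at s = -2: P(-2) = 12.

12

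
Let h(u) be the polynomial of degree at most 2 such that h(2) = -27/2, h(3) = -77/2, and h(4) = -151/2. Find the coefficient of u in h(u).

5

Write h(u) = au^2 + bu + c. Substituting each data point gives a linear system:
  4a + 2b + c = -27/2
  9a + 3b + c = -77/2
  16a + 4b + c = -151/2
Solving the system yields a = -6, b = 5, c = 1/2.
So h(u) = -6u^2 + 5u + 1/2.
The coefficient of u is 5.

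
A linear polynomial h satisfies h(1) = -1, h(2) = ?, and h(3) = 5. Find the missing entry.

On equispaced nodes a degree-1 polynomial has vanishing second forward difference, so
  h(1) - 2·h(2) + h(3) = 0.
Substituting the known values and solving for h(2):
  -2·h(2) = -4
  h(2) = 2.

2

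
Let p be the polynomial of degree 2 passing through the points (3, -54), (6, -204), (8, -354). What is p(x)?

Using the Lagrange interpolation formula with nodes 3, 6, 8:
  L_0(x) = (x - 6)(x - 8) / 15
  L_1(x) = (x - 3)(x - 8) / -6
  L_2(x) = (x - 3)(x - 6) / 10
Then p(x) = -54·L_0(x) - 204·L_1(x) - 354·L_2(x).
Expanding and collecting terms gives p(x) = -5x² - 5x + 6.
Check: p(6) = -204. ✓

p(x) = -5x^2 - 5x + 6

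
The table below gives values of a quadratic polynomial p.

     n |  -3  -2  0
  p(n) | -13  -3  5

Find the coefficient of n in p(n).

0

Write p(n) = an^2 + bn + c. Substituting each data point gives a linear system:
  9a - 3b + c = -13
  4a - 2b + c = -3
  c = 5
Solving the system yields a = -2, b = 0, c = 5.
So p(n) = -2n^2 + 5.
The coefficient of n is 0.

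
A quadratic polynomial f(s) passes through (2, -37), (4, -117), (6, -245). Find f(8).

Using the Lagrange interpolation formula with nodes 2, 4, 6:
  L_0(s) = (s - 4)(s - 6) / 8
  L_1(s) = (s - 2)(s - 6) / -4
  L_2(s) = (s - 2)(s - 4) / 8
Then f(s) = -37·L_0(s) - 117·L_1(s) - 245·L_2(s).
Expanding and collecting terms gives f(s) = -6s^2 - 4s - 5.
Evaluating at s = 8: f(8) = -421.

-421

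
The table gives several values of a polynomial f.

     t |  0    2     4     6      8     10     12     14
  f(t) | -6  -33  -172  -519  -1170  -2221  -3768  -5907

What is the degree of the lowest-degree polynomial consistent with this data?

3

Forward differences of the values at t = 0, 2, 4, 6, 8, 10, 12, 14:
  f  : -6  -33  -172  -519  -1170  -2221  -3768  -5907
  Δ  : -27  -139  -347  -651  -1051  -1547  -2139
  Δ^2: -112  -208  -304  -400  -496  -592
  Δ^3: -96  -96  -96  -96  -96
  Δ^4: 0  0  0  0
  Δ^5: 0  0  0
  Δ^6: 0  0
  Δ^7: 0
The third differences are constant (-96) and nonzero, while all higher differences vanish, so the minimal degree is 3.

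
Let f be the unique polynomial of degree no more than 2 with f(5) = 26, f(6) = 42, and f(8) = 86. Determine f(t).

Write f(t) = at^2 + bt + c. Substituting each data point gives a linear system:
  25a + 5b + c = 26
  36a + 6b + c = 42
  64a + 8b + c = 86
Solving the system yields a = 2, b = -6, c = 6.
So f(t) = 2t² - 6t + 6.
Check: f(6) = 42. ✓

f(t) = 2t^2 - 6t + 6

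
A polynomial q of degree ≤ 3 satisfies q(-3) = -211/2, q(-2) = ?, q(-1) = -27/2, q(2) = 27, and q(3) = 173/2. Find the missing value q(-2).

The 4 known points determine the degree-3 polynomial uniquely.
Write q(s) = as^3 + bs^2 + cs + d. Substituting each data point gives a linear system:
  -27a + 9b - 3c + d = -211/2
  -a + b - c + d = -27/2
  8a + 4b + 2c + d = 27
  27a + 9b + 3c + d = 173/2
Solving the system yields a = 3, b = -1/2, c = 5, d = -5.
So q(s) = 3s^3 - (1/2)s^2 + 5s - 5.
Then q(-2) = -41.

-41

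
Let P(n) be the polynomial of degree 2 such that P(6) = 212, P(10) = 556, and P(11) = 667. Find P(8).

364

Write P(n) = an^2 + bn + c. Substituting each data point gives a linear system:
  36a + 6b + c = 212
  100a + 10b + c = 556
  121a + 11b + c = 667
Solving the system yields a = 5, b = 6, c = -4.
So P(n) = 5n² + 6n - 4.
Then P(8) = 364.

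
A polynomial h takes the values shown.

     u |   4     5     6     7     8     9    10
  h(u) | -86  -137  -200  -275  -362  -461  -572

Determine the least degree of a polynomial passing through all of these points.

Forward differences of the values at u = 4, 5, 6, 7, 8, 9, 10:
  h  : -86  -137  -200  -275  -362  -461  -572
  Δ  : -51  -63  -75  -87  -99  -111
  Δ^2: -12  -12  -12  -12  -12
  Δ^3: 0  0  0  0
  Δ^4: 0  0  0
  Δ^5: 0  0
  Δ^6: 0
The second differences are constant (-12) and nonzero, while all higher differences vanish, so the minimal degree is 2.

2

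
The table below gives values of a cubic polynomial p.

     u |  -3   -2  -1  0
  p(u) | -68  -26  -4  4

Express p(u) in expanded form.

p(u) = u^3 - 4u^2 + 3u + 4

Write p(u) = au^3 + bu^2 + cu + d. Substituting each data point gives a linear system:
  -27a + 9b - 3c + d = -68
  -8a + 4b - 2c + d = -26
  -a + b - c + d = -4
  d = 4
Solving the system yields a = 1, b = -4, c = 3, d = 4.
So p(u) = u³ - 4u² + 3u + 4.
Check: p(-1) = -4. ✓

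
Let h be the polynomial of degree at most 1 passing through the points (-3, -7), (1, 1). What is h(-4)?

Using the Lagrange interpolation formula with nodes -3, 1:
  L_0(s) = (s - 1) / -4
  L_1(s) = (s + 3) / 4
Then h(s) = -7·L_0(s) + 1·L_1(s).
Expanding and collecting terms gives h(s) = 2s - 1.
Evaluating at s = -4: h(-4) = -9.

-9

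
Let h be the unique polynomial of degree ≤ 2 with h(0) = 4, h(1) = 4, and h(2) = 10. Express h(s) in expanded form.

h(s) = 3s^2 - 3s + 4

Write h(s) = as^2 + bs + c. Substituting each data point gives a linear system:
  c = 4
  a + b + c = 4
  4a + 2b + c = 10
Solving the system yields a = 3, b = -3, c = 4.
So h(s) = 3s² - 3s + 4.
Check: h(1) = 4. ✓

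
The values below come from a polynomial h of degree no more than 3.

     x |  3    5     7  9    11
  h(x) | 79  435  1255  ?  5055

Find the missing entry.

2731

The 4 known points determine the degree-3 polynomial uniquely.
Write h(x) = ax^3 + bx^2 + cx + d. Substituting each data point gives a linear system:
  27a + 9b + 3c + d = 79
  125a + 25b + 5c + d = 435
  343a + 49b + 7c + d = 1255
  1331a + 121b + 11c + d = 5055
Solving the system yields a = 4, b = -2, c = -2, d = -5.
So h(x) = 4x^3 - 2x^2 - 2x - 5.
Then h(9) = 2731.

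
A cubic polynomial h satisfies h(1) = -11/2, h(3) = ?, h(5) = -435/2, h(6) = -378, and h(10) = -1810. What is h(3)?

-99/2

The 4 known points determine the degree-3 polynomial uniquely.
Write h(u) = au^3 + bu^2 + cu + d. Substituting each data point gives a linear system:
  a + b + c + d = -11/2
  125a + 25b + 5c + d = -435/2
  216a + 36b + 6c + d = -378
  1000a + 100b + 10c + d = -1810
Solving the system yields a = -2, b = 5/2, c = -6, d = 0.
So h(u) = -2u^3 + (5/2)u^2 - 6u.
Then h(3) = -99/2.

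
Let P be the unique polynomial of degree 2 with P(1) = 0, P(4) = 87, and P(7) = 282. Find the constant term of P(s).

Write P(s) = as^2 + bs + c. Substituting each data point gives a linear system:
  a + b + c = 0
  16a + 4b + c = 87
  49a + 7b + c = 282
Solving the system yields a = 6, b = -1, c = -5.
So P(s) = 6s^2 - s - 5.
The constant term is -5.

-5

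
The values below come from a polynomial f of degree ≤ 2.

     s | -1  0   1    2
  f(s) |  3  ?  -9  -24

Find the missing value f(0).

0

The 3 known points determine the degree-2 polynomial uniquely.
Write f(s) = as^2 + bs + c. Substituting each data point gives a linear system:
  a - b + c = 3
  a + b + c = -9
  4a + 2b + c = -24
Solving the system yields a = -3, b = -6, c = 0.
So f(s) = -3s^2 - 6s.
Then f(0) = 0.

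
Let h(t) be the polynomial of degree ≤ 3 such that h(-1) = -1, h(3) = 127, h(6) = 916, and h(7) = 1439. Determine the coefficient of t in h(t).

Write h(t) = at^3 + bt^2 + ct + d. Substituting each data point gives a linear system:
  -a + b - c + d = -1
  27a + 9b + 3c + d = 127
  216a + 36b + 6c + d = 916
  343a + 49b + 7c + d = 1439
Solving the system yields a = 4, b = 1, c = 2, d = 4.
So h(t) = 4t^3 + t^2 + 2t + 4.
The coefficient of t is 2.

2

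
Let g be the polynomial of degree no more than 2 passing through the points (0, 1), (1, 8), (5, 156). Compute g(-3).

Write g(x) = ax^2 + bx + c. Substituting each data point gives a linear system:
  c = 1
  a + b + c = 8
  25a + 5b + c = 156
Solving the system yields a = 6, b = 1, c = 1.
So g(x) = 6x^2 + x + 1.
Then g(-3) = 52.

52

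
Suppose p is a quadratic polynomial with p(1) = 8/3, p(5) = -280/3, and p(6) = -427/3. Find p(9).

-1048/3

Using the Lagrange interpolation formula with nodes 1, 5, 6:
  L_0(s) = (s - 5)(s - 6) / 20
  L_1(s) = (s - 1)(s - 6) / -4
  L_2(s) = (s - 1)(s - 5) / 5
Then p(s) = 8/3·L_0(s) - 280/3·L_1(s) - 427/3·L_2(s).
Expanding and collecting terms gives p(s) = -5s^2 + 6s + 5/3.
Evaluating at s = 9: p(9) = -1048/3.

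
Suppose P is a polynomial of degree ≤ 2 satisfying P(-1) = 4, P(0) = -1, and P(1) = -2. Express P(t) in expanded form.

Using the Lagrange interpolation formula with nodes -1, 0, 1:
  L_0(t) = t(t - 1) / 2
  L_1(t) = (t + 1)(t - 1) / -1
  L_2(t) = (t + 1)t / 2
Then P(t) = 4·L_0(t) - 1·L_1(t) - 2·L_2(t).
Expanding and collecting terms gives P(t) = 2t^2 - 3t - 1.
Check: P(1) = -2. ✓

P(t) = 2t^2 - 3t - 1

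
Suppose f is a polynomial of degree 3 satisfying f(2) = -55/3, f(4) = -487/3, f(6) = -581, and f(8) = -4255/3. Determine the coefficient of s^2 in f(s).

5/3

Write f(s) = as^3 + bs^2 + cs + d. Substituting each data point gives a linear system:
  8a + 4b + 2c + d = -55/3
  64a + 16b + 4c + d = -487/3
  216a + 36b + 6c + d = -581
  512a + 64b + 8c + d = -4255/3
Solving the system yields a = -3, b = 5/3, c = 2, d = -5.
So f(s) = -3s^3 + (5/3)s^2 + 2s - 5.
The coefficient of s^2 is 5/3.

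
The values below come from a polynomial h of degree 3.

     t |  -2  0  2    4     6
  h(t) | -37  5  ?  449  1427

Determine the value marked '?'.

71

The 4 known points determine the degree-3 polynomial uniquely.
Write h(t) = at^3 + bt^2 + ct + d. Substituting each data point gives a linear system:
  -8a + 4b - 2c + d = -37
  d = 5
  64a + 16b + 4c + d = 449
  216a + 36b + 6c + d = 1427
Solving the system yields a = 6, b = 3, c = 3, d = 5.
So h(t) = 6t^3 + 3t^2 + 3t + 5.
Then h(2) = 71.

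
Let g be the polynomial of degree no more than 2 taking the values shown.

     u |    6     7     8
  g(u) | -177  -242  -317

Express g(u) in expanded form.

g(u) = -5u^2 + 3

Using the Lagrange interpolation formula with nodes 6, 7, 8:
  L_0(u) = (u - 7)(u - 8) / 2
  L_1(u) = (u - 6)(u - 8) / -1
  L_2(u) = (u - 6)(u - 7) / 2
Then g(u) = -177·L_0(u) - 242·L_1(u) - 317·L_2(u).
Expanding and collecting terms gives g(u) = -5u^2 + 3.
Check: g(7) = -242. ✓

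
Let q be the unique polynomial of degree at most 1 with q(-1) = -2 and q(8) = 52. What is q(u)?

q(u) = 6u + 4

Using the Lagrange interpolation formula with nodes -1, 8:
  L_0(u) = (u - 8) / -9
  L_1(u) = (u + 1) / 9
Then q(u) = -2·L_0(u) + 52·L_1(u).
Expanding and collecting terms gives q(u) = 6u + 4.
Check: q(8) = 52. ✓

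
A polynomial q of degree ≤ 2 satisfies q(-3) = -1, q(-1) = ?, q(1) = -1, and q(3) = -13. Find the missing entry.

The 3 known points determine the degree-2 polynomial uniquely.
Write q(t) = at^2 + bt + c. Substituting each data point gives a linear system:
  9a - 3b + c = -1
  a + b + c = -1
  9a + 3b + c = -13
Solving the system yields a = -1, b = -2, c = 2.
So q(t) = -t² - 2t + 2.
Then q(-1) = 3.

3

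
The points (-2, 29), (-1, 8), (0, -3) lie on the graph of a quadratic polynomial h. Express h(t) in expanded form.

Write h(t) = at^2 + bt + c. Substituting each data point gives a linear system:
  4a - 2b + c = 29
  a - b + c = 8
  c = -3
Solving the system yields a = 5, b = -6, c = -3.
So h(t) = 5t^2 - 6t - 3.
Check: h(0) = -3. ✓

h(t) = 5t^2 - 6t - 3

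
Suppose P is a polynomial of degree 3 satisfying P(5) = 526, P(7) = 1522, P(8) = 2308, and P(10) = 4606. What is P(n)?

P(n) = 5n^3 - 4n^2 + n - 4

Using the Lagrange interpolation formula with nodes 5, 7, 8, 10:
  L_0(n) = (n - 7)(n - 8)(n - 10) / -30
  L_1(n) = (n - 5)(n - 8)(n - 10) / 6
  L_2(n) = (n - 5)(n - 7)(n - 10) / -6
  L_3(n) = (n - 5)(n - 7)(n - 8) / 30
Then P(n) = 526·L_0(n) + 1522·L_1(n) + 2308·L_2(n) + 4606·L_3(n).
Expanding and collecting terms gives P(n) = 5n³ - 4n² + n - 4.
Check: P(8) = 2308. ✓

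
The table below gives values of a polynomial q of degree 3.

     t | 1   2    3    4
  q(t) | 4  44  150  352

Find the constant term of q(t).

0

Write q(t) = at^3 + bt^2 + ct + d. Substituting each data point gives a linear system:
  a + b + c + d = 4
  8a + 4b + 2c + d = 44
  27a + 9b + 3c + d = 150
  64a + 16b + 4c + d = 352
Solving the system yields a = 5, b = 3, c = -4, d = 0.
So q(t) = 5t³ + 3t² - 4t.
The constant term is 0.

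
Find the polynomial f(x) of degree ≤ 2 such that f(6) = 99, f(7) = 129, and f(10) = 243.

Using the Lagrange interpolation formula with nodes 6, 7, 10:
  L_0(x) = (x - 7)(x - 10) / 4
  L_1(x) = (x - 6)(x - 10) / -3
  L_2(x) = (x - 6)(x - 7) / 12
Then f(x) = 99·L_0(x) + 129·L_1(x) + 243·L_2(x).
Expanding and collecting terms gives f(x) = 2x^2 + 4x + 3.
Check: f(10) = 243. ✓

f(x) = 2x^2 + 4x + 3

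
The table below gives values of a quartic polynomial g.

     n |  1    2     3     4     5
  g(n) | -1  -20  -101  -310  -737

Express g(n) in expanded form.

Write g(n) = an^4 + bn^3 + cn^2 + dn + e. Substituting each data point gives a linear system:
  a + b + c + d + e = -1
  16a + 8b + 4c + 2d + e = -20
  81a + 27b + 9c + 3d + e = -101
  256a + 64b + 16c + 4d + e = -310
  625a + 125b + 25c + 5d + e = -737
Solving the system yields a = -1, b = -1, c = 0, d = 3, e = -2.
So g(n) = -n⁴ - n³ + 3n - 2.
Check: g(5) = -737. ✓

g(n) = -n^4 - n^3 + 3n - 2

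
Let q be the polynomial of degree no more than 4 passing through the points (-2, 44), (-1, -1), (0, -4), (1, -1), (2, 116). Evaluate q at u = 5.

Write q(u) = au^4 + bu^3 + cu^2 + du + e. Substituting each data point gives a linear system:
  16a - 8b + 4c - 2d + e = 44
  a - b + c - d + e = -1
  e = -4
  a + b + c + d + e = -1
  16a + 8b + 4c + 2d + e = 116
Solving the system yields a = 6, b = 6, c = -3, d = -6, e = -4.
So q(u) = 6u^4 + 6u^3 - 3u^2 - 6u - 4.
Then q(5) = 4391.

4391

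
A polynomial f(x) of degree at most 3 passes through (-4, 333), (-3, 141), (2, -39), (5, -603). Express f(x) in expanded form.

Write f(x) = ax^3 + bx^2 + cx + d. Substituting each data point gives a linear system:
  -64a + 16b - 4c + d = 333
  -27a + 9b - 3c + d = 141
  8a + 4b + 2c + d = -39
  125a + 25b + 5c + d = -603
Solving the system yields a = -5, b = 1, c = 0, d = -3.
So f(x) = -5x^3 + x^2 - 3.
Check: f(-3) = 141. ✓

f(x) = -5x^3 + x^2 - 3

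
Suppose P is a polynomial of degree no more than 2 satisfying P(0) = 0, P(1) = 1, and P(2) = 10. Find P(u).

Write P(u) = au^2 + bu + c. Substituting each data point gives a linear system:
  c = 0
  a + b + c = 1
  4a + 2b + c = 10
Solving the system yields a = 4, b = -3, c = 0.
So P(u) = 4u² - 3u.
Check: P(1) = 1. ✓

P(u) = 4u^2 - 3u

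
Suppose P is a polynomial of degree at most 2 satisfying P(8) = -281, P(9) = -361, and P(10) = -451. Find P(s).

P(s) = -5s^2 + 5s - 1

Write P(s) = as^2 + bs + c. Substituting each data point gives a linear system:
  64a + 8b + c = -281
  81a + 9b + c = -361
  100a + 10b + c = -451
Solving the system yields a = -5, b = 5, c = -1.
So P(s) = -5s^2 + 5s - 1.
Check: P(8) = -281. ✓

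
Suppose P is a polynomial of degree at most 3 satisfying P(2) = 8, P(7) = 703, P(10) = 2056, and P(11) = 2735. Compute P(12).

3548

Write P(n) = an^3 + bn^2 + cn + d. Substituting each data point gives a linear system:
  8a + 4b + 2c + d = 8
  343a + 49b + 7c + d = 703
  1000a + 100b + 10c + d = 2056
  1331a + 121b + 11c + d = 2735
Solving the system yields a = 2, b = 1, c = -4, d = -4.
So P(n) = 2n³ + n² - 4n - 4.
Then P(12) = 3548.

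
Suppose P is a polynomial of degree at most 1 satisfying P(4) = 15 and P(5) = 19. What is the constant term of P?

-1

Write P(s) = as + b. Substituting each data point gives a linear system:
  4a + b = 15
  5a + b = 19
Solving the system yields a = 4, b = -1.
So P(s) = 4s - 1.
The constant term is -1.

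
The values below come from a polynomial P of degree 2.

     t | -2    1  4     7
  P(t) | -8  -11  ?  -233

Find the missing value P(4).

-86

On equispaced nodes a degree-2 polynomial has vanishing third forward difference, so
  - P(-2) + 3·P(1) - 3·P(4) + P(7) = 0.
Substituting the known values and solving for P(4):
  -3·P(4) = 258
  P(4) = -86.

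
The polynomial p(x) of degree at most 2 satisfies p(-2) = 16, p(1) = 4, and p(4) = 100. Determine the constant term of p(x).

-4

Write p(x) = ax^2 + bx + c. Substituting each data point gives a linear system:
  4a - 2b + c = 16
  a + b + c = 4
  16a + 4b + c = 100
Solving the system yields a = 6, b = 2, c = -4.
So p(x) = 6x² + 2x - 4.
The constant term is -4.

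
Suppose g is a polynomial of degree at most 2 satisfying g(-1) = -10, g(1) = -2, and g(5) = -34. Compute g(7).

-74

Write g(s) = as^2 + bs + c. Substituting each data point gives a linear system:
  a - b + c = -10
  a + b + c = -2
  25a + 5b + c = -34
Solving the system yields a = -2, b = 4, c = -4.
So g(s) = -2s² + 4s - 4.
Then g(7) = -74.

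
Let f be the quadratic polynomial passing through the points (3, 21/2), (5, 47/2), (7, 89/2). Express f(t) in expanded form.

Using the Lagrange interpolation formula with nodes 3, 5, 7:
  L_0(t) = (t - 5)(t - 7) / 8
  L_1(t) = (t - 3)(t - 7) / -4
  L_2(t) = (t - 3)(t - 5) / 8
Then f(t) = 21/2·L_0(t) + 47/2·L_1(t) + 89/2·L_2(t).
Expanding and collecting terms gives f(t) = t^2 - (3/2)t + 6.
Check: f(5) = 47/2. ✓

f(t) = t^2 - (3/2)t + 6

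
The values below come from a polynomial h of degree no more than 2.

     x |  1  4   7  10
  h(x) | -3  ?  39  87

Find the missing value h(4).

On equispaced nodes a degree-2 polynomial has vanishing third forward difference, so
  - h(1) + 3·h(4) - 3·h(7) + h(10) = 0.
Substituting the known values and solving for h(4):
  3·h(4) = 27
  h(4) = 9.

9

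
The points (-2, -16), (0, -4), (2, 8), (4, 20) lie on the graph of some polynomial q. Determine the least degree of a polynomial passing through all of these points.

Forward differences of the values at t = -2, 0, 2, 4:
  q  : -16  -4  8  20
  Δ  : 12  12  12
  Δ^2: 0  0
  Δ^3: 0
The first differences are constant (12) and nonzero, while all higher differences vanish, so the minimal degree is 1.

1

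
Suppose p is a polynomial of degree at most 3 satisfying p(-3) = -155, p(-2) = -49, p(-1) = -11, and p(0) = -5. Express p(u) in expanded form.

p(u) = 6u^3 + 2u^2 + 2u - 5

Write p(u) = au^3 + bu^2 + cu + d. Substituting each data point gives a linear system:
  -27a + 9b - 3c + d = -155
  -8a + 4b - 2c + d = -49
  -a + b - c + d = -11
  d = -5
Solving the system yields a = 6, b = 2, c = 2, d = -5.
So p(u) = 6u^3 + 2u^2 + 2u - 5.
Check: p(-3) = -155. ✓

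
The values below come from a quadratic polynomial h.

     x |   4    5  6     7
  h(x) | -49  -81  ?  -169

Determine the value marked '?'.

The 3 known points determine the degree-2 polynomial uniquely.
Write h(x) = ax^2 + bx + c. Substituting each data point gives a linear system:
  16a + 4b + c = -49
  25a + 5b + c = -81
  49a + 7b + c = -169
Solving the system yields a = -4, b = 4, c = -1.
So h(x) = -4x^2 + 4x - 1.
Then h(6) = -121.

-121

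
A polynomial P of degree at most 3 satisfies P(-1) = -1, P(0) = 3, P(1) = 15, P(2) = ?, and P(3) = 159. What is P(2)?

The 4 known points determine the degree-3 polynomial uniquely.
Write P(s) = as^3 + bs^2 + cs + d. Substituting each data point gives a linear system:
  -a + b - c + d = -1
  d = 3
  a + b + c + d = 15
  27a + 9b + 3c + d = 159
Solving the system yields a = 4, b = 4, c = 4, d = 3.
So P(s) = 4s^3 + 4s^2 + 4s + 3.
Then P(2) = 59.

59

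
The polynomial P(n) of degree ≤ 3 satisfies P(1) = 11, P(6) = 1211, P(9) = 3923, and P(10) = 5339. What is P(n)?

Using the Lagrange interpolation formula with nodes 1, 6, 9, 10:
  L_0(n) = (n - 6)(n - 9)(n - 10) / -360
  L_1(n) = (n - 1)(n - 9)(n - 10) / 60
  L_2(n) = (n - 1)(n - 6)(n - 10) / -24
  L_3(n) = (n - 1)(n - 6)(n - 9) / 36
Then P(n) = 11·L_0(n) + 1211·L_1(n) + 3923·L_2(n) + 5339·L_3(n).
Expanding and collecting terms gives P(n) = 5n^3 + 3n^2 + 4n - 1.
Check: P(9) = 3923. ✓

P(n) = 5n^3 + 3n^2 + 4n - 1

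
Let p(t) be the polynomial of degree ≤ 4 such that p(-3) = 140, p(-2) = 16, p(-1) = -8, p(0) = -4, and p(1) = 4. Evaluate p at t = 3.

Using the Lagrange interpolation formula with nodes -3, -2, -1, 0, 1:
  L_0(t) = (t + 2)(t + 1)t(t - 1) / 24
  L_1(t) = (t + 3)(t + 1)t(t - 1) / -6
  L_2(t) = (t + 3)(t + 2)t(t - 1) / 4
  L_3(t) = (t + 3)(t + 2)(t + 1)(t - 1) / -6
  L_4(t) = (t + 3)(t + 2)(t + 1)t / 24
Then p(t) = 140·L_0(t) + 16·L_1(t) - 8·L_2(t) - 4·L_3(t) + 4·L_4(t).
Expanding and collecting terms gives p(t) = 2t^4 + 6t - 4.
Evaluating at t = 3: p(3) = 176.

176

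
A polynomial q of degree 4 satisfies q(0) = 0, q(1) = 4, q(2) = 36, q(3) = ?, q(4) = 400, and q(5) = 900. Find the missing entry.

The 5 known points determine the degree-4 polynomial uniquely.
Write q(u) = au^4 + bu^3 + cu^2 + du + e. Substituting each data point gives a linear system:
  e = 0
  a + b + c + d + e = 4
  16a + 8b + 4c + 2d + e = 36
  256a + 64b + 16c + 4d + e = 400
  625a + 125b + 25c + 5d + e = 900
Solving the system yields a = 1, b = 2, c = 1, d = 0, e = 0.
So q(u) = u^4 + 2u^3 + u^2.
Then q(3) = 144.

144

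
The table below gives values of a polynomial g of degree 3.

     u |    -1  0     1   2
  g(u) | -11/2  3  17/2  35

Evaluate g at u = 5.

Using the Lagrange interpolation formula with nodes -1, 0, 1, 2:
  L_0(u) = u(u - 1)(u - 2) / -6
  L_1(u) = (u + 1)(u - 1)(u - 2) / 2
  L_2(u) = (u + 1)u(u - 2) / -2
  L_3(u) = (u + 1)u(u - 1) / 6
Then g(u) = -11/2·L_0(u) + 3·L_1(u) + 17/2·L_2(u) + 35·L_3(u).
Expanding and collecting terms gives g(u) = 4u^3 - (3/2)u^2 + 3u + 3.
Evaluating at u = 5: g(5) = 961/2.

961/2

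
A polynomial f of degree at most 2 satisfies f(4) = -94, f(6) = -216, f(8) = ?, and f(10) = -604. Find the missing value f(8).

-386

The 3 known points determine the degree-2 polynomial uniquely.
Write f(n) = an^2 + bn + c. Substituting each data point gives a linear system:
  16a + 4b + c = -94
  36a + 6b + c = -216
  100a + 10b + c = -604
Solving the system yields a = -6, b = -1, c = 6.
So f(n) = -6n^2 - n + 6.
Then f(8) = -386.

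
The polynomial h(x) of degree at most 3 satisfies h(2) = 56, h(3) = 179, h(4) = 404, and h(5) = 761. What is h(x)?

h(x) = 5x^3 + 6x^2 - 2x - 4

Write h(x) = ax^3 + bx^2 + cx + d. Substituting each data point gives a linear system:
  8a + 4b + 2c + d = 56
  27a + 9b + 3c + d = 179
  64a + 16b + 4c + d = 404
  125a + 25b + 5c + d = 761
Solving the system yields a = 5, b = 6, c = -2, d = -4.
So h(x) = 5x^3 + 6x^2 - 2x - 4.
Check: h(4) = 404. ✓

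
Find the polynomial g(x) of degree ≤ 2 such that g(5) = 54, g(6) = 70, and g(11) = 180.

g(x) = x^2 + 5x + 4

Using the Lagrange interpolation formula with nodes 5, 6, 11:
  L_0(x) = (x - 6)(x - 11) / 6
  L_1(x) = (x - 5)(x - 11) / -5
  L_2(x) = (x - 5)(x - 6) / 30
Then g(x) = 54·L_0(x) + 70·L_1(x) + 180·L_2(x).
Expanding and collecting terms gives g(x) = x² + 5x + 4.
Check: g(11) = 180. ✓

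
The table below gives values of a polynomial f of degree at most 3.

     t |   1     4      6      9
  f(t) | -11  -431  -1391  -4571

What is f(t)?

Using the Lagrange interpolation formula with nodes 1, 4, 6, 9:
  L_0(t) = (t - 4)(t - 6)(t - 9) / -120
  L_1(t) = (t - 1)(t - 6)(t - 9) / 30
  L_2(t) = (t - 1)(t - 4)(t - 9) / -30
  L_3(t) = (t - 1)(t - 4)(t - 6) / 120
Then f(t) = -11·L_0(t) - 431·L_1(t) - 1391·L_2(t) - 4571·L_3(t).
Expanding and collecting terms gives f(t) = -6t^3 - 2t^2 - 4t + 1.
Check: f(1) = -11. ✓

f(t) = -6t^3 - 2t^2 - 4t + 1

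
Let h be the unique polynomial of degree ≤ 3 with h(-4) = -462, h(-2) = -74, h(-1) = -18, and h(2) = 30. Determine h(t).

h(t) = 6t^3 - 4t^2 + 2t - 6

Write h(t) = at^3 + bt^2 + ct + d. Substituting each data point gives a linear system:
  -64a + 16b - 4c + d = -462
  -8a + 4b - 2c + d = -74
  -a + b - c + d = -18
  8a + 4b + 2c + d = 30
Solving the system yields a = 6, b = -4, c = 2, d = -6.
So h(t) = 6t³ - 4t² + 2t - 6.
Check: h(-4) = -462. ✓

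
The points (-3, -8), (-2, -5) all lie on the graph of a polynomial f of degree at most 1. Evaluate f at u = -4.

Using the Lagrange interpolation formula with nodes -3, -2:
  L_0(u) = (u + 2) / -1
  L_1(u) = (u + 3) / 1
Then f(u) = -8·L_0(u) - 5·L_1(u).
Expanding and collecting terms gives f(u) = 3u + 1.
Evaluating at u = -4: f(-4) = -11.

-11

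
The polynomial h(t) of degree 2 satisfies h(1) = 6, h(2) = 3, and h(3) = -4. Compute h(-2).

Forward differences of the values at t = 1, 2, 3:
  h  : 6  3  -4
  Δ  : -3  -7
  Δ^2: -4
The second differences are constant, confirming degree 2.
Interpolating (Newton forward form) and evaluating at t = -2 gives h(-2) = -9.

-9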